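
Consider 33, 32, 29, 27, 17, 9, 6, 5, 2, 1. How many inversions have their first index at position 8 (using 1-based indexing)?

2

The element at index 8 is 5.
Elements after it: 2, 1
Those smaller than 5: 2, 1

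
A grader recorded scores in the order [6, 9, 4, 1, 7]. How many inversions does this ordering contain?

Element-by-element contributions:
6 → 4, 1 → 2
9 → 4, 1, 7 → 3
4 → 1 → 1
1 → none → 0
7 → none → 0
Sum: 2 + 3 + 1 + 0 + 0 = 6

6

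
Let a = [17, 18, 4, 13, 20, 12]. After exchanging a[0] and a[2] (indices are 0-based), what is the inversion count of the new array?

Positions 0 and 2 hold 17 and 4; after swapping, the array is [4, 18, 17, 13, 20, 12].
For each element, count later entries that are smaller:
4 → none → 0
18 → 17, 13, 12 → 3
17 → 13, 12 → 2
13 → 12 → 1
20 → 12 → 1
12 → none → 0
Sum: 0 + 3 + 2 + 1 + 1 + 0 = 7

7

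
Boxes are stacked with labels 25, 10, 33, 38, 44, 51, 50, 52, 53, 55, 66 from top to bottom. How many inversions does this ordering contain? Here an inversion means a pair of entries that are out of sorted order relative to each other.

2 inversions

Sweep left to right; for each value list the smaller values that follow it:
25: 1
10: 0
33: 0
38: 0
44: 0
51: 1
50: 0
52: 0
53: 0
55: 0
66: 0
Sum: 1 + 0 + 0 + 0 + 0 + 1 + 0 + 0 + 0 + 0 + 0 = 2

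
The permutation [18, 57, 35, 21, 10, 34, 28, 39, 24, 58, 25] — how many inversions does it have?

24

Sweep left to right; for each value list the smaller values that follow it:
18 → 10 → 1
57 → 35, 21, 10, 34, 28, 39, 24, 25 → 8
35 → 21, 10, 34, 28, 24, 25 → 6
21 → 10 → 1
10 → none → 0
34 → 28, 24, 25 → 3
28 → 24, 25 → 2
39 → 24, 25 → 2
24 → none → 0
58 → 25 → 1
25 → none → 0
Sum: 1 + 8 + 6 + 1 + 0 + 3 + 2 + 2 + 0 + 1 + 0 = 24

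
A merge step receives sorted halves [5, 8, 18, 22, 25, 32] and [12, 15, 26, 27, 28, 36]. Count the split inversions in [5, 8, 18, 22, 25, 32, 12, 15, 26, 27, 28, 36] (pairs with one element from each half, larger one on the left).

Split inversions: 11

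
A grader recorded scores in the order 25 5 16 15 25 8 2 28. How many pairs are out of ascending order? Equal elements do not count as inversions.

Count, for each position, how many later elements it exceeds:
25 → 5, 16, 15, 8, 2 → 5
5 → 2 → 1
16 → 15, 8, 2 → 3
15 → 8, 2 → 2
25 → 8, 2 → 2
8 → 2 → 1
2 → none → 0
28 → none → 0
Sum: 5 + 1 + 3 + 2 + 2 + 1 + 0 + 0 = 14

14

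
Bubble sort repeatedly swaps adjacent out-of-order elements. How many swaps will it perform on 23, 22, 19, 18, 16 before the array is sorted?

10 adjacent swaps

The minimum number of adjacent swaps to sort an array equals its inversion count, since every such swap removes exactly one inversion.
Count inversions — for each element, later elements that are smaller:
23: 22, 19, 18, 16 → 4
22: 19, 18, 16 → 3
19: 18, 16 → 2
18: 16 → 1
16: none → 0
Total inversions: 4 + 3 + 2 + 1 + 0 = 10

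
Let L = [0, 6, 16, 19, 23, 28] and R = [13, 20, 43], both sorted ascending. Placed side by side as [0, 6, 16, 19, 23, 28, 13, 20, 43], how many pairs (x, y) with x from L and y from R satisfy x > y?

Take each right-half value and tally the left-half values above it:
r = 13: 16, 19, 23, 28 → 4
r = 20: 23, 28 → 2
r = 43: none → 0
Cross-inversions: 4 + 2 + 0 = 6

There are 6 split inversions.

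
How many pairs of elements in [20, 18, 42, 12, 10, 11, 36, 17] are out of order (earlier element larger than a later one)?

Count, for each position, how many later elements it exceeds:
20: 5
18: 4
42: 5
12: 2
10: 0
11: 0
36: 1
17: 0
Sum: 5 + 4 + 5 + 2 + 0 + 0 + 1 + 0 = 17

Inversions: 17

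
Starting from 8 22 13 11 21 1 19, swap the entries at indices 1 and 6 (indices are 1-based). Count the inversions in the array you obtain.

Positions 1 and 6 hold 8 and 1; after swapping, the array is [1, 22, 13, 11, 21, 8, 19].
For each element, count later entries that are smaller:
1 → none → 0
22 → 13, 11, 21, 8, 19 → 5
13 → 11, 8 → 2
11 → 8 → 1
21 → 8, 19 → 2
8 → none → 0
19 → none → 0
Sum: 0 + 5 + 2 + 1 + 2 + 0 + 0 = 10

10 inversions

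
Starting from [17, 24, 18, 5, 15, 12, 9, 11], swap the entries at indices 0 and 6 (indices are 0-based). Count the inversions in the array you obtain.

16

Positions 0 and 6 hold 17 and 9; after swapping, the array is [9, 24, 18, 5, 15, 12, 17, 11].
For each element, count later entries that are smaller:
9 → 5 → 1
24 → 18, 5, 15, 12, 17, 11 → 6
18 → 5, 15, 12, 17, 11 → 5
5 → none → 0
15 → 12, 11 → 2
12 → 11 → 1
17 → 11 → 1
11 → none → 0
Sum: 1 + 6 + 5 + 0 + 2 + 1 + 1 + 0 = 16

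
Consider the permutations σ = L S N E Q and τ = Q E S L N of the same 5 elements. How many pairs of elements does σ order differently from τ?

Discordant pairs: 8

Assign each item its position (1..5) in the first ordering, then rewrite the second ordering as that position sequence:
positions: L→1, S→2, N→3, E→4, Q→5
second ordering as positions: [5, 4, 2, 1, 3]
Discordant pairs = inversions in this position sequence.
5: 4, 2, 1, 3 → 4
4: 2, 1, 3 → 3
2: 1 → 1
1: 0
3: 0
Total: 4 + 3 + 1 + 0 + 0 = 8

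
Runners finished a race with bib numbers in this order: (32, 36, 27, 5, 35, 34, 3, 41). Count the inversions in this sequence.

14

Sweep left to right; for each value list the smaller values that follow it:
32 → 27, 5, 3 → 3
36 → 27, 5, 35, 34, 3 → 5
27 → 5, 3 → 2
5 → 3 → 1
35 → 34, 3 → 2
34 → 3 → 1
3 → none → 0
41 → none → 0
Sum: 3 + 5 + 2 + 1 + 2 + 1 + 0 + 0 = 14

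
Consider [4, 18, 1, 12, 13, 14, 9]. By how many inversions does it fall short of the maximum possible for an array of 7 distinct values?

Maximum inversions for 7 distinct elements is C(7, 2) = 7·6/2 = 21.
Current inversions — for each element, count later smaller elements:
4: 1
18: 5
1: 0
12: 1
13: 1
14: 1
9: 0
Current total: 1 + 5 + 0 + 1 + 1 + 1 + 0 = 9
Shortfall: 21 − 9 = 12

12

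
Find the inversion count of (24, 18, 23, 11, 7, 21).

Listing every pair i<j with a[i]>a[j] (using 0-based positions):
(0,1): 24 > 18
(0,2): 24 > 23
(0,3): 24 > 11
(0,4): 24 > 7
(0,5): 24 > 21
(1,3): 18 > 11
(1,4): 18 > 7
(2,3): 23 > 11
(2,4): 23 > 7
(2,5): 23 > 21
(3,4): 11 > 7
That's 11 pairs.

11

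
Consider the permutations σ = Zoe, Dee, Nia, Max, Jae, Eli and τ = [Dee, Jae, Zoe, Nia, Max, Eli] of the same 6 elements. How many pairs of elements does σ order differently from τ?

Assign each item its position (1..6) in the first ordering, then rewrite the second ordering as that position sequence:
positions: Zoe→1, Dee→2, Nia→3, Max→4, Jae→5, Eli→6
second ordering as positions: [2, 5, 1, 3, 4, 6]
Discordant pairs = inversions in this position sequence.
2: 1 → 1
5: 1, 3, 4 → 3
1: 0
3: 0
4: 0
6: 0
Total: 1 + 3 + 0 + 0 + 0 + 0 = 4

4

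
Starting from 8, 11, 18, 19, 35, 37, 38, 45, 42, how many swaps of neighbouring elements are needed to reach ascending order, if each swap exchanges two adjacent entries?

The minimum number of adjacent swaps to sort an array equals its inversion count, since every such swap removes exactly one inversion.
Count inversions — for each element, later elements that are smaller:
8: none → 0
11: none → 0
18: none → 0
19: none → 0
35: none → 0
37: none → 0
38: none → 0
45: 42 → 1
42: none → 0
Total inversions: 0 + 0 + 0 + 0 + 0 + 0 + 0 + 1 + 0 = 1

There is 1 swap.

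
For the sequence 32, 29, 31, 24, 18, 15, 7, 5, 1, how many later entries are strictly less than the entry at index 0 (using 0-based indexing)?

8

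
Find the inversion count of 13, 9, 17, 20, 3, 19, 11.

Listing every pair i<j with a[i]>a[j] (using 0-based positions):
(0,1): 13 > 9
(0,4): 13 > 3
(0,6): 13 > 11
(1,4): 9 > 3
(2,4): 17 > 3
(2,6): 17 > 11
(3,4): 20 > 3
(3,5): 20 > 19
(3,6): 20 > 11
(5,6): 19 > 11
That's 10 pairs.

10 inversions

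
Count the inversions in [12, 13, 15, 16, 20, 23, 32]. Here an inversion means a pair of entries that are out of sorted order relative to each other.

Out-of-order index pairs (1-indexed):
(none)
That's 0 pairs.

0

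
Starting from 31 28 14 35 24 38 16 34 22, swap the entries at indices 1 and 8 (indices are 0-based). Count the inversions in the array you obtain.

Positions 1 and 8 hold 28 and 22; after swapping, the array is [31, 22, 14, 35, 24, 38, 16, 34, 28].
Count, for each position, how many later elements it exceeds:
31: 5
22: 2
14: 0
35: 4
24: 1
38: 3
16: 0
34: 1
28: 0
Sum: 5 + 2 + 0 + 4 + 1 + 3 + 0 + 1 + 0 = 16

Inversions: 16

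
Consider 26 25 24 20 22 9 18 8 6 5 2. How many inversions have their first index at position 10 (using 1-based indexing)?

The element at index 10 is 5.
Elements after it: 2
Those smaller than 5: 2

1 such element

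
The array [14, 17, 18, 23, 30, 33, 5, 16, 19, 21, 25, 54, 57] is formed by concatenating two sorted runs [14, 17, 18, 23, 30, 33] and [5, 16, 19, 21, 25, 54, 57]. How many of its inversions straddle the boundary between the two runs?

For each element r of the right run, count left-run elements greater than r:
r = 5: 14, 17, 18, 23, 30, 33 → 6
r = 16: 17, 18, 23, 30, 33 → 5
r = 19: 23, 30, 33 → 3
r = 21: 23, 30, 33 → 3
r = 25: 30, 33 → 2
r = 54: none → 0
r = 57: none → 0
Cross-inversions: 6 + 5 + 3 + 3 + 2 + 0 + 0 = 19

19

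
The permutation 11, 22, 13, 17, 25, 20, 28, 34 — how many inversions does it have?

4 inversions

Element-by-element contributions:
11 → none → 0
22 → 13, 17, 20 → 3
13 → none → 0
17 → none → 0
25 → 20 → 1
20 → none → 0
28 → none → 0
34 → none → 0
Sum: 0 + 3 + 0 + 0 + 1 + 0 + 0 + 0 = 4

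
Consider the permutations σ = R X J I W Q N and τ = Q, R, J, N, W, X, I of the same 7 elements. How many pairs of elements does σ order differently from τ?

11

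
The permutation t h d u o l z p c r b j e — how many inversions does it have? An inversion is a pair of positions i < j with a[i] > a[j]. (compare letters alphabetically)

There are 48 out-of-order pairs.

Element-by-element contributions:
t → h, d, o, l, p, c, r, b, j, e → 10
h → d, c, b, e → 4
d → c, b → 2
u → o, l, p, c, r, b, j, e → 8
o → l, c, b, j, e → 5
l → c, b, j, e → 4
z → p, c, r, b, j, e → 6
p → c, b, j, e → 4
c → b → 1
r → b, j, e → 3
b → none → 0
j → e → 1
e → none → 0
Sum: 10 + 4 + 2 + 8 + 5 + 4 + 6 + 4 + 1 + 3 + 0 + 1 + 0 = 48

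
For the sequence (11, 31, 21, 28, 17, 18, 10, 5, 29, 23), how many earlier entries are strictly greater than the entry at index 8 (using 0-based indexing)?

1 such element

The element at index 8 is 29.
Elements before it: 11, 31, 21, 28, 17, 18, 10, 5
Those larger than 29: 31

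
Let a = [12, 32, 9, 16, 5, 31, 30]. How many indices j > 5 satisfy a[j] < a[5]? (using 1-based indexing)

0 such elements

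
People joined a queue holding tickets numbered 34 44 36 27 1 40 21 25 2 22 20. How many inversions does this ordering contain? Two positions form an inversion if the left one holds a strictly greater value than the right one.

40 out-of-order pairs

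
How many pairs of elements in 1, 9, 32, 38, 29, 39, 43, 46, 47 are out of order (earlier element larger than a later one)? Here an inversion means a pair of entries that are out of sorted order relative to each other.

2

Element-by-element contributions:
1: 0
9: 0
32: 1
38: 1
29: 0
39: 0
43: 0
46: 0
47: 0
Sum: 0 + 0 + 1 + 1 + 0 + 0 + 0 + 0 + 0 = 2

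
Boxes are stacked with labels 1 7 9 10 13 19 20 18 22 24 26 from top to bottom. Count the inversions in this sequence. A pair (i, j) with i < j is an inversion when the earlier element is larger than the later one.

Count, for each position, how many later elements it exceeds:
1: 0
7: 0
9: 0
10: 0
13: 0
19: 1
20: 1
18: 0
22: 0
24: 0
26: 0
Sum: 0 + 0 + 0 + 0 + 0 + 1 + 1 + 0 + 0 + 0 + 0 = 2

2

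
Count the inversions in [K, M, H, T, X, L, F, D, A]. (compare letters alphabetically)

Sweep left to right; for each value list the smaller values that follow it:
K → H, F, D, A → 4
M → H, L, F, D, A → 5
H → F, D, A → 3
T → L, F, D, A → 4
X → L, F, D, A → 4
L → F, D, A → 3
F → D, A → 2
D → A → 1
A → none → 0
Sum: 4 + 5 + 3 + 4 + 4 + 3 + 2 + 1 + 0 = 26

26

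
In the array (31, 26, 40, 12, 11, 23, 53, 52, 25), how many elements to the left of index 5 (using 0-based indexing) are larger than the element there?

The element at index 5 is 23.
Elements before it: 31, 26, 40, 12, 11
Those larger than 23: 31, 26, 40

3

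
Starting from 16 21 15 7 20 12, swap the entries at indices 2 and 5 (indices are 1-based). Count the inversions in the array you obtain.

9 inversions

Positions 2 and 5 hold 21 and 20; after swapping, the array is [16, 20, 15, 7, 21, 12].
Count, for each position, how many later elements it exceeds:
16: 3
20: 3
15: 2
7: 0
21: 1
12: 0
Sum: 3 + 3 + 2 + 0 + 1 + 0 = 9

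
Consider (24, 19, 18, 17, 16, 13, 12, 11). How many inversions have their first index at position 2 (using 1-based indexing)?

6 such elements

The element at index 2 is 19.
Elements after it: 18, 17, 16, 13, 12, 11
Those smaller than 19: 18, 17, 16, 13, 12, 11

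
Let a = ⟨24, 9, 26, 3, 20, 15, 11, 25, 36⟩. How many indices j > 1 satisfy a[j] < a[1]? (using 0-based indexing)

1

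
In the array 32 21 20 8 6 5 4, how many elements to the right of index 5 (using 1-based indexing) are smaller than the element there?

The element at index 5 is 6.
Elements after it: 5, 4
Those smaller than 6: 5, 4

2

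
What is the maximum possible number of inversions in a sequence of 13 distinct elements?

The maximum occurs when the array is in strictly decreasing order: every one of the C(13, 2) pairs is inverted.
C(13, 2) = 13·12/2 = 78

78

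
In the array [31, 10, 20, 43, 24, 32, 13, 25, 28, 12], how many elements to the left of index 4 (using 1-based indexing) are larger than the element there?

The element at index 4 is 43.
Elements before it: 31, 10, 20
None of them are larger than 43.

0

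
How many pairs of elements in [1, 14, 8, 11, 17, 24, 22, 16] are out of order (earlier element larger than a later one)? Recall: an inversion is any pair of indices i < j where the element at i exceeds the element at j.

6

Count, for each position, how many later elements it exceeds:
1: 0
14: 2
8: 0
11: 0
17: 1
24: 2
22: 1
16: 0
Sum: 0 + 2 + 0 + 0 + 1 + 2 + 1 + 0 = 6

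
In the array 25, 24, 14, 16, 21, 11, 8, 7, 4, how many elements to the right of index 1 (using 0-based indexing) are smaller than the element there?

7 such elements

The element at index 1 is 24.
Elements after it: 14, 16, 21, 11, 8, 7, 4
Those smaller than 24: 14, 16, 21, 11, 8, 7, 4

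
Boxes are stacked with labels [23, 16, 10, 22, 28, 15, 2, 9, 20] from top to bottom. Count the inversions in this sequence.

For each element, count later entries that are smaller:
23 → 16, 10, 22, 15, 2, 9, 20 → 7
16 → 10, 15, 2, 9 → 4
10 → 2, 9 → 2
22 → 15, 2, 9, 20 → 4
28 → 15, 2, 9, 20 → 4
15 → 2, 9 → 2
2 → none → 0
9 → none → 0
20 → none → 0
Sum: 7 + 4 + 2 + 4 + 4 + 2 + 0 + 0 + 0 = 23

23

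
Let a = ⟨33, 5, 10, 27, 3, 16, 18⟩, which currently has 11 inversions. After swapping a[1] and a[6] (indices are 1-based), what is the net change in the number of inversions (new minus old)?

-3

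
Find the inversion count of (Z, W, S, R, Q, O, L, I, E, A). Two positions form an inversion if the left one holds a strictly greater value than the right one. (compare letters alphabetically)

45

For each element, count later entries that are smaller:
Z → W, S, R, Q, O, L, I, E, A → 9
W → S, R, Q, O, L, I, E, A → 8
S → R, Q, O, L, I, E, A → 7
R → Q, O, L, I, E, A → 6
Q → O, L, I, E, A → 5
O → L, I, E, A → 4
L → I, E, A → 3
I → E, A → 2
E → A → 1
A → none → 0
Sum: 9 + 8 + 7 + 6 + 5 + 4 + 3 + 2 + 1 + 0 = 45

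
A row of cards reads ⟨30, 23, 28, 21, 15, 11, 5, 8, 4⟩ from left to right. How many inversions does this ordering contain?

34 inversions

For each element, count later entries that are smaller:
30: 8
23: 6
28: 6
21: 5
15: 4
11: 3
5: 1
8: 1
4: 0
Sum: 8 + 6 + 6 + 5 + 4 + 3 + 1 + 1 + 0 = 34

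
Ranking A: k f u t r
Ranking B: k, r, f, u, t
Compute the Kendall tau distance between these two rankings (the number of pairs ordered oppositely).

3

Assign each item its position (1..5) in the first ordering, then rewrite the second ordering as that position sequence:
positions: k→1, f→2, u→3, t→4, r→5
second ordering as positions: [1, 5, 2, 3, 4]
Discordant pairs = inversions in this position sequence.
1: 0
5: 2, 3, 4 → 3
2: 0
3: 0
4: 0
Total: 0 + 3 + 0 + 0 + 0 = 3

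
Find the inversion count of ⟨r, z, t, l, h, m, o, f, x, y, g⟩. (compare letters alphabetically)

Inversions: 32

For each element, count later entries that are smaller:
r: 6
z: 9
t: 6
l: 3
h: 2
m: 2
o: 2
f: 0
x: 1
y: 1
g: 0
Sum: 6 + 9 + 6 + 3 + 2 + 2 + 2 + 0 + 1 + 1 + 0 = 32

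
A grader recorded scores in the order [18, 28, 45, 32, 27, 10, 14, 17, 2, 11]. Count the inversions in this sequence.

For each element, count later entries that are smaller:
18: 5
28: 6
45: 7
32: 6
27: 5
10: 1
14: 2
17: 2
2: 0
11: 0
Sum: 5 + 6 + 7 + 6 + 5 + 1 + 2 + 2 + 0 + 0 = 34

34 out-of-order pairs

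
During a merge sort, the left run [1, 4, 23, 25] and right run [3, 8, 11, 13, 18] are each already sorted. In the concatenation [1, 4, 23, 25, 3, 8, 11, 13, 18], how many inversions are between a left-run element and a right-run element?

Take each right-half value and tally the left-half values above it:
r = 3: 4, 23, 25 → 3
r = 8: 23, 25 → 2
r = 11: 23, 25 → 2
r = 13: 23, 25 → 2
r = 18: 23, 25 → 2
Cross-inversions: 3 + 2 + 2 + 2 + 2 = 11

There are 11 split inversions.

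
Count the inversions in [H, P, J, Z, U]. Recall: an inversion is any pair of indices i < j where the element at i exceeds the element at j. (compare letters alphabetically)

Listing every pair i<j with a[i]>a[j] (using 0-based positions):
(1,2): P > J
(3,4): Z > U
That's 2 pairs.

2 inversions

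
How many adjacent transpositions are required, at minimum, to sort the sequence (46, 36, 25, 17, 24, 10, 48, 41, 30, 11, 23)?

35

Each adjacent swap fixes exactly one inversion, so the minimum swap count equals the number of inversions.
Count inversions — for each element, later elements that are smaller:
46: 36, 25, 17, 24, 10, 41, 30, 11, 23 → 9
36: 25, 17, 24, 10, 30, 11, 23 → 7
25: 17, 24, 10, 11, 23 → 5
17: 10, 11 → 2
24: 10, 11, 23 → 3
10: none → 0
48: 41, 30, 11, 23 → 4
41: 30, 11, 23 → 3
30: 11, 23 → 2
11: none → 0
23: none → 0
Total inversions: 9 + 7 + 5 + 2 + 3 + 0 + 4 + 3 + 2 + 0 + 0 = 35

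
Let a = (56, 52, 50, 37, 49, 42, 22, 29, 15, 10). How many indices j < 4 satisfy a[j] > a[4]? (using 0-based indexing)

3 such elements

The element at index 4 is 49.
Elements before it: 56, 52, 50, 37
Those larger than 49: 56, 52, 50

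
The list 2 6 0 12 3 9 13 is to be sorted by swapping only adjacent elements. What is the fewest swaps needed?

5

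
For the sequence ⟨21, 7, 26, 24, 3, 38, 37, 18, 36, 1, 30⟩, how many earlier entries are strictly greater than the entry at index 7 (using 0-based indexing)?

The element at index 7 is 18.
Elements before it: 21, 7, 26, 24, 3, 38, 37
Those larger than 18: 21, 26, 24, 38, 37

5 such elements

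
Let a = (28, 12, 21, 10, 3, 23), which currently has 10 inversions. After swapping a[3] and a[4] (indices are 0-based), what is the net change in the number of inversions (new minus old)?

-1

Positions 3 and 4 hold 10 and 3; after swapping, the array is [28, 12, 21, 3, 10, 23].
For each element, count later entries that are smaller:
28: 5
12: 2
21: 2
3: 0
10: 0
23: 0
Sum: 5 + 2 + 2 + 0 + 0 + 0 = 9
Change: 9 − 10 = -1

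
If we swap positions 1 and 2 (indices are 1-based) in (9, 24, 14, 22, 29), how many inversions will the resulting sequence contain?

3

Positions 1 and 2 hold 9 and 24; after swapping, the array is [24, 9, 14, 22, 29].
Element-by-element contributions:
24 → 9, 14, 22 → 3
9 → none → 0
14 → none → 0
22 → none → 0
29 → none → 0
Sum: 3 + 0 + 0 + 0 + 0 = 3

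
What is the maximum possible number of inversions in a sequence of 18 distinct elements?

The maximum occurs when the array is in strictly decreasing order: every one of the C(18, 2) pairs is inverted.
C(18, 2) = 18·17/2 = 153

153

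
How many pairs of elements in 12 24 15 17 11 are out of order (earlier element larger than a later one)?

6 out-of-order pairs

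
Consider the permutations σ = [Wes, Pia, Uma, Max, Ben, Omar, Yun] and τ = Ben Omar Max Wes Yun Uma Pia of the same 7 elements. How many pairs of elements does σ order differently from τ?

14

Assign each item its position (1..7) in the first ordering, then rewrite the second ordering as that position sequence:
positions: Wes→1, Pia→2, Uma→3, Max→4, Ben→5, Omar→6, Yun→7
second ordering as positions: [5, 6, 4, 1, 7, 3, 2]
Discordant pairs = inversions in this position sequence.
5: 4, 1, 3, 2 → 4
6: 4, 1, 3, 2 → 4
4: 1, 3, 2 → 3
1: 0
7: 3, 2 → 2
3: 2 → 1
2: 0
Total: 4 + 4 + 3 + 0 + 2 + 1 + 0 = 14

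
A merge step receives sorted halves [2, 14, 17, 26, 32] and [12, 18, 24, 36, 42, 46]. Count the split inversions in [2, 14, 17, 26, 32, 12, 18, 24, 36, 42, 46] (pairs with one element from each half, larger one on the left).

There are 8 split inversions.

For each element r of the right run, count left-run elements greater than r:
r = 12: 14, 17, 26, 32 → 4
r = 18: 26, 32 → 2
r = 24: 26, 32 → 2
r = 36: none → 0
r = 42: none → 0
r = 46: none → 0
Cross-inversions: 4 + 2 + 2 + 0 + 0 + 0 = 8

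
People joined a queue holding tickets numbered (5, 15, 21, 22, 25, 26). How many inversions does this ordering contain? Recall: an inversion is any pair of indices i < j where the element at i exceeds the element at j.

0

For each element, count later entries that are smaller:
5: 0
15: 0
21: 0
22: 0
25: 0
26: 0
Sum: 0 + 0 + 0 + 0 + 0 + 0 = 0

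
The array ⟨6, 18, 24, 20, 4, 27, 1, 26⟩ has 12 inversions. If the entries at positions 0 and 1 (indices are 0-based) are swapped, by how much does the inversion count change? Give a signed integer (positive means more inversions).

+1

Positions 0 and 1 hold 6 and 18; after swapping, the array is [18, 6, 24, 20, 4, 27, 1, 26].
Element-by-element contributions:
18 → 6, 4, 1 → 3
6 → 4, 1 → 2
24 → 20, 4, 1 → 3
20 → 4, 1 → 2
4 → 1 → 1
27 → 1, 26 → 2
1 → none → 0
26 → none → 0
Sum: 3 + 2 + 3 + 2 + 1 + 2 + 0 + 0 = 13
Change: 13 − 12 = +1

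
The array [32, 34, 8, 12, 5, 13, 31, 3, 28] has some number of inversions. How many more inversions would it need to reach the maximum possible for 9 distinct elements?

Maximum inversions for 9 distinct elements is C(9, 2) = 9·8/2 = 36.
Current inversions — for each element, count later smaller elements:
32: 7
34: 7
8: 2
12: 2
5: 1
13: 1
31: 2
3: 0
28: 0
Current total: 7 + 7 + 2 + 2 + 1 + 1 + 2 + 0 + 0 = 22
Shortfall: 36 − 22 = 14

14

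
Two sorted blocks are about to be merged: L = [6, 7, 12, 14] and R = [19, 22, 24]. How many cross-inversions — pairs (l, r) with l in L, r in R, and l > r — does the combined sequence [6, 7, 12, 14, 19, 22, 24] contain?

0 cross-inversions

For each element r of the right run, count left-run elements greater than r:
r = 19: none → 0
r = 22: none → 0
r = 24: none → 0
Cross-inversions: 0 + 0 + 0 = 0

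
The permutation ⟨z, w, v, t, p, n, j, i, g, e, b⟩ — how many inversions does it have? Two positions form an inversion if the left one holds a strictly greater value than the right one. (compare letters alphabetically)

Out-of-order pairs: 55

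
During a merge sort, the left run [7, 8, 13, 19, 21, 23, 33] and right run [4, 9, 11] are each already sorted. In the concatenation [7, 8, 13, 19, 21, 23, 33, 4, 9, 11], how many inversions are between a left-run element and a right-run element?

For each element r of the right run, count left-run elements greater than r:
r = 4: 7, 8, 13, 19, 21, 23, 33 → 7
r = 9: 13, 19, 21, 23, 33 → 5
r = 11: 13, 19, 21, 23, 33 → 5
Cross-inversions: 7 + 5 + 5 = 17

17 split inversions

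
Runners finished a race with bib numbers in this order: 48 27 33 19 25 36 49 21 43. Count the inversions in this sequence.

For each element, count later entries that are smaller:
48 → 27, 33, 19, 25, 36, 21, 43 → 7
27 → 19, 25, 21 → 3
33 → 19, 25, 21 → 3
19 → none → 0
25 → 21 → 1
36 → 21 → 1
49 → 21, 43 → 2
21 → none → 0
43 → none → 0
Sum: 7 + 3 + 3 + 0 + 1 + 1 + 2 + 0 + 0 = 17

17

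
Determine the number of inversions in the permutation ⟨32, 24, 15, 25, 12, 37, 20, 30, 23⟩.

Sweep left to right; for each value list the smaller values that follow it:
32: 7
24: 4
15: 1
25: 3
12: 0
37: 3
20: 0
30: 1
23: 0
Sum: 7 + 4 + 1 + 3 + 0 + 3 + 0 + 1 + 0 = 19

19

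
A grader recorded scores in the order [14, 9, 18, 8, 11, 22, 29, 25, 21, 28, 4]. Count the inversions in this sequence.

Element-by-element contributions:
14: 4
9: 2
18: 3
8: 1
11: 1
22: 2
29: 4
25: 2
21: 1
28: 1
4: 0
Sum: 4 + 2 + 3 + 1 + 1 + 2 + 4 + 2 + 1 + 1 + 0 = 21

21 inversions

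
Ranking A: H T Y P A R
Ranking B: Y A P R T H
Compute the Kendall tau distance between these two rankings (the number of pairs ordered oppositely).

10

Assign each item its position (1..6) in the first ordering, then rewrite the second ordering as that position sequence:
positions: H→1, T→2, Y→3, P→4, A→5, R→6
second ordering as positions: [3, 5, 4, 6, 2, 1]
Discordant pairs = inversions in this position sequence.
3: 2, 1 → 2
5: 4, 2, 1 → 3
4: 2, 1 → 2
6: 2, 1 → 2
2: 1 → 1
1: 0
Total: 2 + 3 + 2 + 2 + 1 + 0 = 10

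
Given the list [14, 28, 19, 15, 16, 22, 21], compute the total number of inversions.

Count, for each position, how many later elements it exceeds:
14 → none → 0
28 → 19, 15, 16, 22, 21 → 5
19 → 15, 16 → 2
15 → none → 0
16 → none → 0
22 → 21 → 1
21 → none → 0
Sum: 0 + 5 + 2 + 0 + 0 + 1 + 0 = 8

8 inversions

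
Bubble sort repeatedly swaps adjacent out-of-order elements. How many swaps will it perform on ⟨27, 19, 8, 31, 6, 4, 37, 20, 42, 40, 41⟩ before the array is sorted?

17

The minimum number of adjacent swaps to sort an array equals its inversion count, since every such swap removes exactly one inversion.
Count inversions — for each element, later elements that are smaller:
27: 19, 8, 6, 4, 20 → 5
19: 8, 6, 4 → 3
8: 6, 4 → 2
31: 6, 4, 20 → 3
6: 4 → 1
4: none → 0
37: 20 → 1
20: none → 0
42: 40, 41 → 2
40: none → 0
41: none → 0
Total inversions: 5 + 3 + 2 + 3 + 1 + 0 + 1 + 0 + 2 + 0 + 0 = 17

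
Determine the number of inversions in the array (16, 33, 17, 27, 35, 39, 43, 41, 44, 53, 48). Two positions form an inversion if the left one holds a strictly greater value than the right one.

4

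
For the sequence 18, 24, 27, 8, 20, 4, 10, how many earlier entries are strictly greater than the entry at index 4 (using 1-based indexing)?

3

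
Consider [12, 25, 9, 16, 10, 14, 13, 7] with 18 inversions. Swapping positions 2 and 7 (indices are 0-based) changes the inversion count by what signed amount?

Positions 2 and 7 hold 9 and 7; after swapping, the array is [12, 25, 7, 16, 10, 14, 13, 9].
Count, for each position, how many later elements it exceeds:
12 → 7, 10, 9 → 3
25 → 7, 16, 10, 14, 13, 9 → 6
7 → none → 0
16 → 10, 14, 13, 9 → 4
10 → 9 → 1
14 → 13, 9 → 2
13 → 9 → 1
9 → none → 0
Sum: 3 + 6 + 0 + 4 + 1 + 2 + 1 + 0 = 17
Change: 17 − 18 = -1

-1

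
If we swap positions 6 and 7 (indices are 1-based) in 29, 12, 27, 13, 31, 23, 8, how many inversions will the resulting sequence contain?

12

Positions 6 and 7 hold 23 and 8; after swapping, the array is [29, 12, 27, 13, 31, 8, 23].
For each element, count later entries that are smaller:
29: 5
12: 1
27: 3
13: 1
31: 2
8: 0
23: 0
Sum: 5 + 1 + 3 + 1 + 2 + 0 + 0 = 12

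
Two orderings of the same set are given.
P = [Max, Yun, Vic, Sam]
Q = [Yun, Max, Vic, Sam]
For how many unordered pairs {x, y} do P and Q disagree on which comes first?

Assign each item its position (1..4) in the first ordering, then rewrite the second ordering as that position sequence:
positions: Max→1, Yun→2, Vic→3, Sam→4
second ordering as positions: [2, 1, 3, 4]
Discordant pairs = inversions in this position sequence.
2: 1 → 1
1: 0
3: 0
4: 0
Total: 1 + 0 + 0 + 0 = 1

1 disagreeing pair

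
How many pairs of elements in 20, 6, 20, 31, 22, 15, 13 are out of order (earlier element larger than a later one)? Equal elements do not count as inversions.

Out-of-order index pairs (1-indexed):
(1,2): 20 > 6
(1,6): 20 > 15
(1,7): 20 > 13
(3,6): 20 > 15
(3,7): 20 > 13
(4,5): 31 > 22
(4,6): 31 > 15
(4,7): 31 > 13
(5,6): 22 > 15
(5,7): 22 > 13
(6,7): 15 > 13
That's 11 pairs.

There are 11 inversions.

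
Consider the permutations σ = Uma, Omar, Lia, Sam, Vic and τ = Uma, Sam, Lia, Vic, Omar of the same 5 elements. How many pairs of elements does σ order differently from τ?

Assign each item its position (1..5) in the first ordering, then rewrite the second ordering as that position sequence:
positions: Uma→1, Omar→2, Lia→3, Sam→4, Vic→5
second ordering as positions: [1, 4, 3, 5, 2]
Discordant pairs = inversions in this position sequence.
1: 0
4: 3, 2 → 2
3: 2 → 1
5: 2 → 1
2: 0
Total: 0 + 2 + 1 + 1 + 0 = 4

Discordant pairs: 4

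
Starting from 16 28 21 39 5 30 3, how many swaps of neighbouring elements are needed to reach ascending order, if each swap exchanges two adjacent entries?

12 swaps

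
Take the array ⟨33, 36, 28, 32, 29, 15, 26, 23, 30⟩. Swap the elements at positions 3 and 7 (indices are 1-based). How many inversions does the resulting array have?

Positions 3 and 7 hold 28 and 26; after swapping, the array is [33, 36, 26, 32, 29, 15, 28, 23, 30].
Element-by-element contributions:
33 → 26, 32, 29, 15, 28, 23, 30 → 7
36 → 26, 32, 29, 15, 28, 23, 30 → 7
26 → 15, 23 → 2
32 → 29, 15, 28, 23, 30 → 5
29 → 15, 28, 23 → 3
15 → none → 0
28 → 23 → 1
23 → none → 0
30 → none → 0
Sum: 7 + 7 + 2 + 5 + 3 + 0 + 1 + 0 + 0 = 25

25 inversions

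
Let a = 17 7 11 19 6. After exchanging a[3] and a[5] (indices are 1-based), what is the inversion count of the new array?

5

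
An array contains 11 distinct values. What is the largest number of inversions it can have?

The maximum occurs when the array is in strictly decreasing order: every one of the C(11, 2) pairs is inverted.
C(11, 2) = 11·10/2 = 55

55 inversions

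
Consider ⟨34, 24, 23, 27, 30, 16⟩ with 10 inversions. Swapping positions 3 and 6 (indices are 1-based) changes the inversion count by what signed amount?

-1

Positions 3 and 6 hold 23 and 16; after swapping, the array is [34, 24, 16, 27, 30, 23].
For each element, count later entries that are smaller:
34 → 24, 16, 27, 30, 23 → 5
24 → 16, 23 → 2
16 → none → 0
27 → 23 → 1
30 → 23 → 1
23 → none → 0
Sum: 5 + 2 + 0 + 1 + 1 + 0 = 9
Change: 9 − 10 = -1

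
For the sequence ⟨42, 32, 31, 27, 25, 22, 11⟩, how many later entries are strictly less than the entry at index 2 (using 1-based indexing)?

5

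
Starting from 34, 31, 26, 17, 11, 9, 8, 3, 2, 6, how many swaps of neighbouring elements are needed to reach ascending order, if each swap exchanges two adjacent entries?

Minimum adjacent swaps = number of inversions (each swap of adjacent out-of-order elements removes one inversion and no swap can remove more).
Count inversions — for each element, later elements that are smaller:
34: 31, 26, 17, 11, 9, 8, 3, 2, 6 → 9
31: 26, 17, 11, 9, 8, 3, 2, 6 → 8
26: 17, 11, 9, 8, 3, 2, 6 → 7
17: 11, 9, 8, 3, 2, 6 → 6
11: 9, 8, 3, 2, 6 → 5
9: 8, 3, 2, 6 → 4
8: 3, 2, 6 → 3
3: 2 → 1
2: none → 0
6: none → 0
Total inversions: 9 + 8 + 7 + 6 + 5 + 4 + 3 + 1 + 0 + 0 = 43

43 swaps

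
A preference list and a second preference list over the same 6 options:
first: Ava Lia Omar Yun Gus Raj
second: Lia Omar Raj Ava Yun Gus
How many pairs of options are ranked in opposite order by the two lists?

5 pairs

Assign each item its position (1..6) in the first ordering, then rewrite the second ordering as that position sequence:
positions: Ava→1, Lia→2, Omar→3, Yun→4, Gus→5, Raj→6
second ordering as positions: [2, 3, 6, 1, 4, 5]
Discordant pairs = inversions in this position sequence.
2: 1 → 1
3: 1 → 1
6: 1, 4, 5 → 3
1: 0
4: 0
5: 0
Total: 1 + 1 + 3 + 0 + 0 + 0 = 5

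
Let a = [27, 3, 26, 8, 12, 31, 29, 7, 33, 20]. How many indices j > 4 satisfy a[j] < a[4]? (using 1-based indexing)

1

The element at index 4 is 8.
Elements after it: 12, 31, 29, 7, 33, 20
Those smaller than 8: 7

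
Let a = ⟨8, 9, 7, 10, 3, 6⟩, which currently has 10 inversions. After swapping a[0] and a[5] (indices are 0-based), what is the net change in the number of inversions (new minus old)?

Positions 0 and 5 hold 8 and 6; after swapping, the array is [6, 9, 7, 10, 3, 8].
Sweep left to right; for each value list the smaller values that follow it:
6: 1
9: 3
7: 1
10: 2
3: 0
8: 0
Sum: 1 + 3 + 1 + 2 + 0 + 0 = 7
Change: 7 − 10 = -3

-3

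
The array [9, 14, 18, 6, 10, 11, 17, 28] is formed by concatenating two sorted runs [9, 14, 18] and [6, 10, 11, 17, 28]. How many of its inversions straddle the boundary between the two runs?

Count, for every r in R, how many entries of L exceed r:
r = 6: 9, 14, 18 → 3
r = 10: 14, 18 → 2
r = 11: 14, 18 → 2
r = 17: 18 → 1
r = 28: none → 0
Cross-inversions: 3 + 2 + 2 + 1 + 0 = 8

8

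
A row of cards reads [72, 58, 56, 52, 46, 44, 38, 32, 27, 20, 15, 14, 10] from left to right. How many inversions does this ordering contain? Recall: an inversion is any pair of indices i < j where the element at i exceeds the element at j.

Inversions: 78

For each element, count later entries that are smaller:
72 → 58, 56, 52, 46, 44, 38, 32, 27, 20, 15, 14, 10 → 12
58 → 56, 52, 46, 44, 38, 32, 27, 20, 15, 14, 10 → 11
56 → 52, 46, 44, 38, 32, 27, 20, 15, 14, 10 → 10
52 → 46, 44, 38, 32, 27, 20, 15, 14, 10 → 9
46 → 44, 38, 32, 27, 20, 15, 14, 10 → 8
44 → 38, 32, 27, 20, 15, 14, 10 → 7
38 → 32, 27, 20, 15, 14, 10 → 6
32 → 27, 20, 15, 14, 10 → 5
27 → 20, 15, 14, 10 → 4
20 → 15, 14, 10 → 3
15 → 14, 10 → 2
14 → 10 → 1
10 → none → 0
Sum: 12 + 11 + 10 + 9 + 8 + 7 + 6 + 5 + 4 + 3 + 2 + 1 + 0 = 78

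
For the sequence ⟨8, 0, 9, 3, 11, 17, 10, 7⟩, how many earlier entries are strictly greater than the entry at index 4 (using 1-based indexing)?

2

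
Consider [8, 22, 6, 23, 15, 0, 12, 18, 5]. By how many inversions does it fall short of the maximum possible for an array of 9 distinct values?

Maximum inversions for 9 distinct elements is C(9, 2) = 9·8/2 = 36.
Current inversions — for each element, count later smaller elements:
8: 3
22: 6
6: 2
23: 5
15: 3
0: 0
12: 1
18: 1
5: 0
Current total: 3 + 6 + 2 + 5 + 3 + 0 + 1 + 1 + 0 = 21
Shortfall: 36 − 21 = 15

15 inversions short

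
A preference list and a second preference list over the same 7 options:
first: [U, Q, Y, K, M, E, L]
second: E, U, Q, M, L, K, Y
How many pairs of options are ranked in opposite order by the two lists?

10

Assign each item its position (1..7) in the first ordering, then rewrite the second ordering as that position sequence:
positions: U→1, Q→2, Y→3, K→4, M→5, E→6, L→7
second ordering as positions: [6, 1, 2, 5, 7, 4, 3]
Discordant pairs = inversions in this position sequence.
6: 1, 2, 5, 4, 3 → 5
1: 0
2: 0
5: 4, 3 → 2
7: 4, 3 → 2
4: 3 → 1
3: 0
Total: 5 + 0 + 0 + 2 + 2 + 1 + 0 = 10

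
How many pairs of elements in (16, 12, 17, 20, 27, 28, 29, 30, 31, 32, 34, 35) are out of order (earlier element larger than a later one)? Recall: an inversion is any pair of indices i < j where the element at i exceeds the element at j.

Element-by-element contributions:
16 → 12 → 1
12 → none → 0
17 → none → 0
20 → none → 0
27 → none → 0
28 → none → 0
29 → none → 0
30 → none → 0
31 → none → 0
32 → none → 0
34 → none → 0
35 → none → 0
Sum: 1 + 0 + 0 + 0 + 0 + 0 + 0 + 0 + 0 + 0 + 0 + 0 = 1

1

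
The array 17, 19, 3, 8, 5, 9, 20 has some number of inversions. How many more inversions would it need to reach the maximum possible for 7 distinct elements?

Maximum inversions for 7 distinct elements is C(7, 2) = 7·6/2 = 21.
Current inversions — for each element, count later smaller elements:
17: 4
19: 4
3: 0
8: 1
5: 0
9: 0
20: 0
Current total: 4 + 4 + 0 + 1 + 0 + 0 + 0 = 9
Shortfall: 21 − 9 = 12

12 inversions short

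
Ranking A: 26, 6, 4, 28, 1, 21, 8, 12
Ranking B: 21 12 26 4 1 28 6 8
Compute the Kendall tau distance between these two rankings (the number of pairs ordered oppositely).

Assign each item its position (1..8) in the first ordering, then rewrite the second ordering as that position sequence:
positions: 26→1, 6→2, 4→3, 28→4, 1→5, 21→6, 8→7, 12→8
second ordering as positions: [6, 8, 1, 3, 5, 4, 2, 7]
Discordant pairs = inversions in this position sequence.
6: 1, 3, 5, 4, 2 → 5
8: 1, 3, 5, 4, 2, 7 → 6
1: 0
3: 2 → 1
5: 4, 2 → 2
4: 2 → 1
2: 0
7: 0
Total: 5 + 6 + 0 + 1 + 2 + 1 + 0 + 0 = 15

15 discordant pairs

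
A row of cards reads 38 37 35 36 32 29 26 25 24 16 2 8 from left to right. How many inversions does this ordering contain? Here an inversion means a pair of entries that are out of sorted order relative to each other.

Sweep left to right; for each value list the smaller values that follow it:
38: 11
37: 10
35: 8
36: 8
32: 7
29: 6
26: 5
25: 4
24: 3
16: 2
2: 0
8: 0
Sum: 11 + 10 + 8 + 8 + 7 + 6 + 5 + 4 + 3 + 2 + 0 + 0 = 64

64 out-of-order pairs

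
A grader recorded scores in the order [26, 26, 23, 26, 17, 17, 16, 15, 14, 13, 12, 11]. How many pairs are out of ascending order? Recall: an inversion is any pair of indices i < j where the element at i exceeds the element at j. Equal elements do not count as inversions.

61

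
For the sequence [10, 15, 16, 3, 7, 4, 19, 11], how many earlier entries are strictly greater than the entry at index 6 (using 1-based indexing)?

The element at index 6 is 4.
Elements before it: 10, 15, 16, 3, 7
Those larger than 4: 10, 15, 16, 7

4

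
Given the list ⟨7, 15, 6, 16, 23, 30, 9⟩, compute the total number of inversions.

6

Element-by-element contributions:
7 → 6 → 1
15 → 6, 9 → 2
6 → none → 0
16 → 9 → 1
23 → 9 → 1
30 → 9 → 1
9 → none → 0
Sum: 1 + 2 + 0 + 1 + 1 + 1 + 0 = 6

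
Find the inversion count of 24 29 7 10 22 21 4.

For each element, count later entries that are smaller:
24 → 7, 10, 22, 21, 4 → 5
29 → 7, 10, 22, 21, 4 → 5
7 → 4 → 1
10 → 4 → 1
22 → 21, 4 → 2
21 → 4 → 1
4 → none → 0
Sum: 5 + 5 + 1 + 1 + 2 + 1 + 0 = 15

15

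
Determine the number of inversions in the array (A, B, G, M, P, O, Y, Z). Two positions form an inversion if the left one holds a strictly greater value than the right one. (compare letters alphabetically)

1 out-of-order pair

For each element, count later entries that are smaller:
A → none → 0
B → none → 0
G → none → 0
M → none → 0
P → O → 1
O → none → 0
Y → none → 0
Z → none → 0
Sum: 0 + 0 + 0 + 0 + 1 + 0 + 0 + 0 = 1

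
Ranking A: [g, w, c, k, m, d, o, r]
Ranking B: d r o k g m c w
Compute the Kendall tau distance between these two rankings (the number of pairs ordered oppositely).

22

Assign each item its position (1..8) in the first ordering, then rewrite the second ordering as that position sequence:
positions: g→1, w→2, c→3, k→4, m→5, d→6, o→7, r→8
second ordering as positions: [6, 8, 7, 4, 1, 5, 3, 2]
Discordant pairs = inversions in this position sequence.
6: 4, 1, 5, 3, 2 → 5
8: 7, 4, 1, 5, 3, 2 → 6
7: 4, 1, 5, 3, 2 → 5
4: 1, 3, 2 → 3
1: 0
5: 3, 2 → 2
3: 2 → 1
2: 0
Total: 5 + 6 + 5 + 3 + 0 + 2 + 1 + 0 = 22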